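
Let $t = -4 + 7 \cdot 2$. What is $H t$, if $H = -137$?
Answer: $-1370$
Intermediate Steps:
$t = 10$ ($t = -4 + 14 = 10$)
$H t = \left(-137\right) 10 = -1370$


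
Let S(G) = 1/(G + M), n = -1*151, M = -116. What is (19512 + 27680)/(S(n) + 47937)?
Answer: 6300132/6399589 ≈ 0.98446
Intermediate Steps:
n = -151
S(G) = 1/(-116 + G) (S(G) = 1/(G - 116) = 1/(-116 + G))
(19512 + 27680)/(S(n) + 47937) = (19512 + 27680)/(1/(-116 - 151) + 47937) = 47192/(1/(-267) + 47937) = 47192/(-1/267 + 47937) = 47192/(12799178/267) = 47192*(267/12799178) = 6300132/6399589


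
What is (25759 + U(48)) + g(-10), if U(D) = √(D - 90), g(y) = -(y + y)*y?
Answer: 25559 + I*√42 ≈ 25559.0 + 6.4807*I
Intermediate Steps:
g(y) = -2*y² (g(y) = -2*y*y = -2*y²)
U(D) = √(-90 + D)
(25759 + U(48)) + g(-10) = (25759 + √(-90 + 48)) - 2*(-10)² = (25759 + √(-42)) - 2*100 = (25759 + I*√42) - 200 = 25559 + I*√42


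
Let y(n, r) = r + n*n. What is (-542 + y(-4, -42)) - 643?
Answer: -1211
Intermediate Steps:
y(n, r) = r + n**2
(-542 + y(-4, -42)) - 643 = (-542 + (-42 + (-4)**2)) - 643 = (-542 + (-42 + 16)) - 643 = (-542 - 26) - 643 = -568 - 643 = -1211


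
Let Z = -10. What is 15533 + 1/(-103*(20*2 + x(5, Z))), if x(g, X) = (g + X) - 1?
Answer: 54396565/3502 ≈ 15533.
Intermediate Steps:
x(g, X) = -1 + X + g (x(g, X) = (X + g) - 1 = -1 + X + g)
15533 + 1/(-103*(20*2 + x(5, Z))) = 15533 + 1/(-103*(20*2 + (-1 - 10 + 5))) = 15533 + 1/(-103*(40 - 6)) = 15533 + 1/(-103*34) = 15533 + 1/(-3502) = 15533 - 1/3502 = 54396565/3502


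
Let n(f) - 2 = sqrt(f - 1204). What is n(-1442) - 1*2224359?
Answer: -2224357 + 21*I*sqrt(6) ≈ -2.2244e+6 + 51.439*I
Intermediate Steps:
n(f) = 2 + sqrt(-1204 + f) (n(f) = 2 + sqrt(f - 1204) = 2 + sqrt(-1204 + f))
n(-1442) - 1*2224359 = (2 + sqrt(-1204 - 1442)) - 1*2224359 = (2 + sqrt(-2646)) - 2224359 = (2 + 21*I*sqrt(6)) - 2224359 = -2224357 + 21*I*sqrt(6)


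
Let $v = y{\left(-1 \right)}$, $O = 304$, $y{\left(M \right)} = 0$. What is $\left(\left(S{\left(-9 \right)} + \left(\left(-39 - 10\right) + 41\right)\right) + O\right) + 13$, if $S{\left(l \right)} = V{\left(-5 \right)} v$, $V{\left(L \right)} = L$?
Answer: $309$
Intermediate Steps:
$v = 0$
$S{\left(l \right)} = 0$ ($S{\left(l \right)} = \left(-5\right) 0 = 0$)
$\left(\left(S{\left(-9 \right)} + \left(\left(-39 - 10\right) + 41\right)\right) + O\right) + 13 = \left(\left(0 + \left(\left(-39 - 10\right) + 41\right)\right) + 304\right) + 13 = \left(\left(0 + \left(-49 + 41\right)\right) + 304\right) + 13 = \left(\left(0 - 8\right) + 304\right) + 13 = \left(-8 + 304\right) + 13 = 296 + 13 = 309$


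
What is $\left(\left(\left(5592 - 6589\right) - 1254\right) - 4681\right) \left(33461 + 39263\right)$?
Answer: $-504122768$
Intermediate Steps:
$\left(\left(\left(5592 - 6589\right) - 1254\right) - 4681\right) \left(33461 + 39263\right) = \left(\left(-997 - 1254\right) - 4681\right) 72724 = \left(-2251 - 4681\right) 72724 = \left(-6932\right) 72724 = -504122768$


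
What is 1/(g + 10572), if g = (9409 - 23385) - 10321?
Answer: -1/13725 ≈ -7.2860e-5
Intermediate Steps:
g = -24297 (g = -13976 - 10321 = -24297)
1/(g + 10572) = 1/(-24297 + 10572) = 1/(-13725) = -1/13725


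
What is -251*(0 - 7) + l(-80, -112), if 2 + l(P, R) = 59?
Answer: 1814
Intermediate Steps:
l(P, R) = 57 (l(P, R) = -2 + 59 = 57)
-251*(0 - 7) + l(-80, -112) = -251*(0 - 7) + 57 = -251*(-7) + 57 = 1757 + 57 = 1814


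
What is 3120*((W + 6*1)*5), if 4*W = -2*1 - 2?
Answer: 78000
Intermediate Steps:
W = -1 (W = (-2*1 - 2)/4 = (-2 - 2)/4 = (1/4)*(-4) = -1)
3120*((W + 6*1)*5) = 3120*((-1 + 6*1)*5) = 3120*((-1 + 6)*5) = 3120*(5*5) = 3120*25 = 78000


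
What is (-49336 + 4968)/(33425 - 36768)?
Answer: 44368/3343 ≈ 13.272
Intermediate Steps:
(-49336 + 4968)/(33425 - 36768) = -44368/(-3343) = -44368*(-1/3343) = 44368/3343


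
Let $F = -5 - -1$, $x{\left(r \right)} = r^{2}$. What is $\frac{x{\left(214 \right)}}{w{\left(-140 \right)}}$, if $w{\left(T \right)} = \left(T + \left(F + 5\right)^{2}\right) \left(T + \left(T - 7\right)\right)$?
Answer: $\frac{45796}{39893} \approx 1.148$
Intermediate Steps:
$F = -4$ ($F = -5 + 1 = -4$)
$w{\left(T \right)} = \left(1 + T\right) \left(-7 + 2 T\right)$ ($w{\left(T \right)} = \left(T + \left(-4 + 5\right)^{2}\right) \left(T + \left(T - 7\right)\right) = \left(T + 1^{2}\right) \left(T + \left(-7 + T\right)\right) = \left(T + 1\right) \left(-7 + 2 T\right) = \left(1 + T\right) \left(-7 + 2 T\right)$)
$\frac{x{\left(214 \right)}}{w{\left(-140 \right)}} = \frac{214^{2}}{-7 - -700 + 2 \left(-140\right)^{2}} = \frac{45796}{-7 + 700 + 2 \cdot 19600} = \frac{45796}{-7 + 700 + 39200} = \frac{45796}{39893}$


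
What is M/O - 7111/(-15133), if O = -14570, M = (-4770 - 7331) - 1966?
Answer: 316483181/220487810 ≈ 1.4354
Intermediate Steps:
M = -14067 (M = -12101 - 1966 = -14067)
M/O - 7111/(-15133) = -14067/(-14570) - 7111/(-15133) = -14067*(-1/14570) - 7111*(-1/15133) = 14067/14570 + 7111/15133 = 316483181/220487810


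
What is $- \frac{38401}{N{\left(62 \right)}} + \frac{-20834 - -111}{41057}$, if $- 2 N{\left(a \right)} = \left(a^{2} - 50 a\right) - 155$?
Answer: $\frac{3141053867}{24182573} \approx 129.89$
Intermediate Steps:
$N{\left(a \right)} = \frac{155}{2} + 25 a - \frac{a^{2}}{2}$ ($N{\left(a \right)} = - \frac{\left(a^{2} - 50 a\right) - 155}{2} = - \frac{-155 + a^{2} - 50 a}{2} = \frac{155}{2} + 25 a - \frac{a^{2}}{2}$)
$- \frac{38401}{N{\left(62 \right)}} + \frac{-20834 - -111}{41057} = - \frac{38401}{\frac{155}{2} + 25 \cdot 62 - \frac{62^{2}}{2}} + \frac{-20834 - -111}{41057} = - \frac{38401}{\frac{155}{2} + 1550 - 1922} + \left(-20834 + 111\right) \frac{1}{41057} = - \frac{38401}{\frac{155}{2} + 1550 - 1922} - \frac{20723}{41057} = - \frac{38401}{- \frac{589}{2}} - \frac{20723}{41057} = \left(-38401\right) \left(- \frac{2}{589}\right) - \frac{20723}{41057} = \frac{76802}{589} - \frac{20723}{41057} = \frac{3141053867}{24182573}$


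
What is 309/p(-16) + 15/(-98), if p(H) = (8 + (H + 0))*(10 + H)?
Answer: 4927/784 ≈ 6.2844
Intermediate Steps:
p(H) = (8 + H)*(10 + H)
309/p(-16) + 15/(-98) = 309/(80 + (-16)² + 18*(-16)) + 15/(-98) = 309/(80 + 256 - 288) + 15*(-1/98) = 309/48 - 15/98 = 309*(1/48) - 15/98 = 103/16 - 15/98 = 4927/784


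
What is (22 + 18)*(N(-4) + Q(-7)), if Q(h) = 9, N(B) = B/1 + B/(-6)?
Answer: 680/3 ≈ 226.67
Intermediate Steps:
N(B) = 5*B/6 (N(B) = B*1 + B*(-⅙) = B - B/6 = 5*B/6)
(22 + 18)*(N(-4) + Q(-7)) = (22 + 18)*((⅚)*(-4) + 9) = 40*(-10/3 + 9) = 40*(17/3) = 680/3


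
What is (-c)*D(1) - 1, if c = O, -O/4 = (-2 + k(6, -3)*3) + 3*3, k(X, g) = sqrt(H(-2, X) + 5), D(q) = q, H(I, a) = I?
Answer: 27 + 12*sqrt(3) ≈ 47.785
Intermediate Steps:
k(X, g) = sqrt(3) (k(X, g) = sqrt(-2 + 5) = sqrt(3))
O = -28 - 12*sqrt(3) (O = -4*((-2 + sqrt(3)*3) + 3*3) = -4*((-2 + 3*sqrt(3)) + 9) = -4*(7 + 3*sqrt(3)) = -28 - 12*sqrt(3) ≈ -48.785)
c = -28 - 12*sqrt(3) ≈ -48.785
(-c)*D(1) - 1 = -(-28 - 12*sqrt(3))*1 - 1 = (28 + 12*sqrt(3))*1 - 1 = (28 + 12*sqrt(3)) - 1 = 27 + 12*sqrt(3)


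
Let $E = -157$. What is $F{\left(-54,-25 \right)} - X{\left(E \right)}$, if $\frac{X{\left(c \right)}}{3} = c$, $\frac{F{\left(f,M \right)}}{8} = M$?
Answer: $271$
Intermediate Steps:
$F{\left(f,M \right)} = 8 M$
$X{\left(c \right)} = 3 c$
$F{\left(-54,-25 \right)} - X{\left(E \right)} = 8 \left(-25\right) - 3 \left(-157\right) = -200 - -471 = -200 + 471 = 271$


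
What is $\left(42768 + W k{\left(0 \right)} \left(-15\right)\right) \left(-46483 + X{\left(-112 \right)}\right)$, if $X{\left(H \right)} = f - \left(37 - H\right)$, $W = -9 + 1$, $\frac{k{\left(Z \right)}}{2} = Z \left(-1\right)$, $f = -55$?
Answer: $-1996709616$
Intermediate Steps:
$k{\left(Z \right)} = - 2 Z$ ($k{\left(Z \right)} = 2 Z \left(-1\right) = 2 \left(- Z\right) = - 2 Z$)
$W = -8$
$X{\left(H \right)} = -92 + H$ ($X{\left(H \right)} = -55 - \left(37 - H\right) = -55 + \left(-37 + H\right) = -92 + H$)
$\left(42768 + W k{\left(0 \right)} \left(-15\right)\right) \left(-46483 + X{\left(-112 \right)}\right) = \left(42768 + - 8 \left(\left(-2\right) 0\right) \left(-15\right)\right) \left(-46483 - 204\right) = \left(42768 + \left(-8\right) 0 \left(-15\right)\right) \left(-46483 - 204\right) = \left(42768 + 0 \left(-15\right)\right) \left(-46687\right) = \left(42768 + 0\right) \left(-46687\right) = 42768 \left(-46687\right) = -1996709616$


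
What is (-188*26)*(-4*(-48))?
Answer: -938496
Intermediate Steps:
(-188*26)*(-4*(-48)) = -4888*192 = -938496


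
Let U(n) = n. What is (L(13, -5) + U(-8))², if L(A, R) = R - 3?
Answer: 256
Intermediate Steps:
L(A, R) = -3 + R
(L(13, -5) + U(-8))² = ((-3 - 5) - 8)² = (-8 - 8)² = (-16)² = 256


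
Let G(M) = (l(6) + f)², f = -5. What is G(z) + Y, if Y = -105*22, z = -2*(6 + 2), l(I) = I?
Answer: -2309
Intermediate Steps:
z = -16 (z = -2*8 = -16)
Y = -2310
G(M) = 1 (G(M) = (6 - 5)² = 1² = 1)
G(z) + Y = 1 - 2310 = -2309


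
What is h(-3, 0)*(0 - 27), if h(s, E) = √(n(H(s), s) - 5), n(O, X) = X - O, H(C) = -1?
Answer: -27*I*√7 ≈ -71.435*I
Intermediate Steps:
h(s, E) = √(-4 + s) (h(s, E) = √((s - 1*(-1)) - 5) = √((s + 1) - 5) = √((1 + s) - 5) = √(-4 + s))
h(-3, 0)*(0 - 27) = √(-4 - 3)*(0 - 27) = √(-7)*(-27) = (I*√7)*(-27) = -27*I*√7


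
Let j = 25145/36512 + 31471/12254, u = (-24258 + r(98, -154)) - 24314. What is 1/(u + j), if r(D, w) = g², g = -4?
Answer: -20337184/987426070123 ≈ -2.0596e-5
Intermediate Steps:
r(D, w) = 16 (r(D, w) = (-4)² = 16)
u = -48556 (u = (-24258 + 16) - 24314 = -24242 - 24314 = -48556)
j = 66236181/20337184 (j = 25145*(1/36512) + 31471*(1/12254) = 25145/36512 + 2861/1114 = 66236181/20337184 ≈ 3.2569)
1/(u + j) = 1/(-48556 + 66236181/20337184) = 1/(-987426070123/20337184) = -20337184/987426070123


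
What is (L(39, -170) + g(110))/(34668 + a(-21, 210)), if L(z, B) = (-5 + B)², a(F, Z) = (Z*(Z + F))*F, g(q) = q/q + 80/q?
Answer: -56149/1464507 ≈ -0.038340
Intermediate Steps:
g(q) = 1 + 80/q
a(F, Z) = F*Z*(F + Z) (a(F, Z) = (Z*(F + Z))*F = F*Z*(F + Z))
(L(39, -170) + g(110))/(34668 + a(-21, 210)) = ((-5 - 170)² + (80 + 110)/110)/(34668 - 21*210*(-21 + 210)) = ((-175)² + (1/110)*190)/(34668 - 21*210*189) = (30625 + 19/11)/(34668 - 833490) = (336894/11)/(-798822) = (336894/11)*(-1/798822) = -56149/1464507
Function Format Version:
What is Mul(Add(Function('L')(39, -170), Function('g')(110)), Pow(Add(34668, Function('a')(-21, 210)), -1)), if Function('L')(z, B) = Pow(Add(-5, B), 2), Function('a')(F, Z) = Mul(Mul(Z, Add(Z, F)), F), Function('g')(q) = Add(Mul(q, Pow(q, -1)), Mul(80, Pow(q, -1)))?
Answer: Rational(-56149, 1464507) ≈ -0.038340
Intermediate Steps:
Function('g')(q) = Add(1, Mul(80, Pow(q, -1)))
Function('a')(F, Z) = Mul(F, Z, Add(F, Z)) (Function('a')(F, Z) = Mul(Mul(Z, Add(F, Z)), F) = Mul(F, Z, Add(F, Z)))
Mul(Add(Function('L')(39, -170), Function('g')(110)), Pow(Add(34668, Function('a')(-21, 210)), -1)) = Mul(Add(Pow(Add(-5, -170), 2), Mul(Pow(110, -1), Add(80, 110))), Pow(Add(34668, Mul(-21, 210, Add(-21, 210))), -1)) = Mul(Add(Pow(-175, 2), Mul(Rational(1, 110), 190)), Pow(Add(34668, Mul(-21, 210, 189)), -1)) = Mul(Add(30625, Rational(19, 11)), Pow(Add(34668, -833490), -1)) = Mul(Rational(336894, 11), Pow(-798822, -1)) = Mul(Rational(336894, 11), Rational(-1, 798822)) = Rational(-56149, 1464507)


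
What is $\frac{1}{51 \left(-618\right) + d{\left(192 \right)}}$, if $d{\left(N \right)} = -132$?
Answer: $- \frac{1}{31650} \approx -3.1596 \cdot 10^{-5}$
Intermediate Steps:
$\frac{1}{51 \left(-618\right) + d{\left(192 \right)}} = \frac{1}{51 \left(-618\right) - 132} = \frac{1}{-31518 - 132} = \frac{1}{-31650} = - \frac{1}{31650}$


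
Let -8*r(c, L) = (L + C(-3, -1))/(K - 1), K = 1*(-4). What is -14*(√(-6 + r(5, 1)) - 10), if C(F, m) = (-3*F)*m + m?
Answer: 140 - 7*I*√2490/10 ≈ 140.0 - 34.93*I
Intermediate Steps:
K = -4
C(F, m) = m - 3*F*m (C(F, m) = -3*F*m + m = m - 3*F*m)
r(c, L) = -¼ + L/40 (r(c, L) = -(L - (1 - 3*(-3)))/(8*(-4 - 1)) = -(L - (1 + 9))/(8*(-5)) = -(L - 1*10)*(-1)/(8*5) = -(L - 10)*(-1)/(8*5) = -(-10 + L)*(-1)/(8*5) = -(2 - L/5)/8 = -¼ + L/40)
-14*(√(-6 + r(5, 1)) - 10) = -14*(√(-6 + (-¼ + (1/40)*1)) - 10) = -14*(√(-6 + (-¼ + 1/40)) - 10) = -14*(√(-6 - 9/40) - 10) = -14*(√(-249/40) - 10) = -14*(I*√2490/20 - 10) = -14*(-10 + I*√2490/20) = 140 - 7*I*√2490/10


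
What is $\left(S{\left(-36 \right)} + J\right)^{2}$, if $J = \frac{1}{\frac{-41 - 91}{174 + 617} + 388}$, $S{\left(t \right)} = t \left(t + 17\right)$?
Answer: $\frac{44030968535580625}{94111514176} \approx 4.6786 \cdot 10^{5}$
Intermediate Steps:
$S{\left(t \right)} = t \left(17 + t\right)$
$J = \frac{791}{306776}$ ($J = \frac{1}{- \frac{132}{791} + 388} = \frac{1}{\frac{306776}{791}} = \frac{791}{306776} \approx 0.0025784$)
$\left(S{\left(-36 \right)} + J\right)^{2} = \left(- 36 \left(17 - 36\right) + \frac{791}{306776}\right)^{2} = \left(\left(-36\right) \left(-19\right) + \frac{791}{306776}\right)^{2} = \left(684 + \frac{791}{306776}\right)^{2} = \left(\frac{209835575}{306776}\right)^{2} = \frac{44030968535580625}{94111514176}$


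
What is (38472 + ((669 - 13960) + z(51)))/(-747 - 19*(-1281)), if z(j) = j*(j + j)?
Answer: 30383/23592 ≈ 1.2879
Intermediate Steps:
z(j) = 2*j**2 (z(j) = j*(2*j) = 2*j**2)
(38472 + ((669 - 13960) + z(51)))/(-747 - 19*(-1281)) = (38472 + ((669 - 13960) + 2*51**2))/(-747 - 19*(-1281)) = (38472 + (-13291 + 2*2601))/(-747 + 24339) = (38472 + (-13291 + 5202))/23592 = (38472 - 8089)*(1/23592) = 30383*(1/23592) = 30383/23592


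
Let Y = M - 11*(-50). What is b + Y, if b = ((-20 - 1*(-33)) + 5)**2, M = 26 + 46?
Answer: 946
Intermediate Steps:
M = 72
Y = 622 (Y = 72 - 11*(-50) = 72 + 550 = 622)
b = 324 (b = ((-20 + 33) + 5)**2 = (13 + 5)**2 = 18**2 = 324)
b + Y = 324 + 622 = 946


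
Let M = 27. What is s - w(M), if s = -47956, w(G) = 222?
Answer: -48178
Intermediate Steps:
s - w(M) = -47956 - 1*222 = -47956 - 222 = -48178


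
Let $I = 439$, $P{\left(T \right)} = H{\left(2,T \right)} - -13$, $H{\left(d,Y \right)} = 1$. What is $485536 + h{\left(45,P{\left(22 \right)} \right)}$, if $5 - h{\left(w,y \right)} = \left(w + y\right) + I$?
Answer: $485043$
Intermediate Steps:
$P{\left(T \right)} = 14$ ($P{\left(T \right)} = 1 - -13 = 1 + 13 = 14$)
$h{\left(w,y \right)} = -434 - w - y$ ($h{\left(w,y \right)} = 5 - \left(\left(w + y\right) + 439\right) = 5 - \left(439 + w + y\right) = -434 - w - y$)
$485536 + h{\left(45,P{\left(22 \right)} \right)} = 485536 - 493 = 485043$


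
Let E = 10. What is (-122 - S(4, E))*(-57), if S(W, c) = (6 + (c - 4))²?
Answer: 15162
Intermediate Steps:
S(W, c) = (2 + c)² (S(W, c) = (6 + (-4 + c))² = (2 + c)²)
(-122 - S(4, E))*(-57) = (-122 - (2 + 10)²)*(-57) = (-122 - 1*12²)*(-57) = (-122 - 1*144)*(-57) = (-122 - 144)*(-57) = -266*(-57) = 15162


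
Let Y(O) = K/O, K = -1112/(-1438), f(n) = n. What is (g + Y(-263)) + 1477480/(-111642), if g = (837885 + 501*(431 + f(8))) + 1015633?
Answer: 21886409056668853/10555583637 ≈ 2.0734e+6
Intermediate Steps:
K = 556/719 (K = -1112*(-1/1438) = 556/719 ≈ 0.77330)
Y(O) = 556/(719*O)
g = 2073457 (g = (837885 + 501*(431 + 8)) + 1015633 = (837885 + 501*439) + 1015633 = (837885 + 219939) + 1015633 = 1057824 + 1015633 = 2073457)
(g + Y(-263)) + 1477480/(-111642) = (2073457 + (556/719)/(-263)) + 1477480/(-111642) = (2073457 + (556/719)*(-1/263)) + 1477480*(-1/111642) = (2073457 - 556/189097) - 738740/55821 = 392084497773/189097 - 738740/55821 = 21886409056668853/10555583637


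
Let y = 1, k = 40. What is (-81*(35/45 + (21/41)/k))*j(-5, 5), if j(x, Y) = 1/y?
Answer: -105021/1640 ≈ -64.037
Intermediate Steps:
j(x, Y) = 1 (j(x, Y) = 1/1 = 1)
(-81*(35/45 + (21/41)/k))*j(-5, 5) = -81*(35/45 + (21/41)/40)*1 = -81*(35*(1/45) + (21*(1/41))*(1/40))*1 = -81*(7/9 + (21/41)*(1/40))*1 = -81*(7/9 + 21/1640)*1 = -81*11669/14760*1 = -105021/1640*1 = -105021/1640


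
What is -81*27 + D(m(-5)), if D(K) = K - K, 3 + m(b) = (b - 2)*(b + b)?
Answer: -2187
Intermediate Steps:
m(b) = -3 + 2*b*(-2 + b) (m(b) = -3 + (b - 2)*(b + b) = -3 + (-2 + b)*(2*b) = -3 + 2*b*(-2 + b))
D(K) = 0
-81*27 + D(m(-5)) = -81*27 + 0 = -2187 + 0 = -2187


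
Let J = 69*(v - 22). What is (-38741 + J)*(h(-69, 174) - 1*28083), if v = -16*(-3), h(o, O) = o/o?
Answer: 1037545654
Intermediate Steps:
h(o, O) = 1
v = 48
J = 1794 (J = 69*(48 - 22) = 69*26 = 1794)
(-38741 + J)*(h(-69, 174) - 1*28083) = (-38741 + 1794)*(1 - 1*28083) = -36947*(1 - 28083) = -36947*(-28082) = 1037545654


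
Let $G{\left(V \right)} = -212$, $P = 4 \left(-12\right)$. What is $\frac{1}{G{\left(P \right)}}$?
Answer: $- \frac{1}{212} \approx -0.004717$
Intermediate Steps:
$P = -48$
$\frac{1}{G{\left(P \right)}} = \frac{1}{-212} = - \frac{1}{212}$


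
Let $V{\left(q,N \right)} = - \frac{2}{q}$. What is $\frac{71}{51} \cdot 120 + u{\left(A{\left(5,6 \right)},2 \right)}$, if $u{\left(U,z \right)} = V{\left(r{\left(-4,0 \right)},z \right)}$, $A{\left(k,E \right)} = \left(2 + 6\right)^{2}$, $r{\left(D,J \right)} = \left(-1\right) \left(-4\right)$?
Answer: $\frac{5663}{34} \approx 166.56$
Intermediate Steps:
$r{\left(D,J \right)} = 4$
$A{\left(k,E \right)} = 64$ ($A{\left(k,E \right)} = 8^{2} = 64$)
$u{\left(U,z \right)} = - \frac{1}{2}$ ($u{\left(U,z \right)} = - \frac{2}{4} = \left(-2\right) \frac{1}{4} = - \frac{1}{2}$)
$\frac{71}{51} \cdot 120 + u{\left(A{\left(5,6 \right)},2 \right)} = \frac{71}{51} \cdot 120 - \frac{1}{2} = \frac{2840}{17} - \frac{1}{2} = \frac{5663}{34}$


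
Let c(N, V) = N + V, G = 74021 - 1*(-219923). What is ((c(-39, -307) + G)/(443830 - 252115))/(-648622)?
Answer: -48933/20725094455 ≈ -2.3611e-6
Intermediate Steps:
G = 293944 (G = 74021 + 219923 = 293944)
((c(-39, -307) + G)/(443830 - 252115))/(-648622) = (((-39 - 307) + 293944)/(443830 - 252115))/(-648622) = ((-346 + 293944)/191715)*(-1/648622) = (293598*(1/191715))*(-1/648622) = (97866/63905)*(-1/648622) = -48933/20725094455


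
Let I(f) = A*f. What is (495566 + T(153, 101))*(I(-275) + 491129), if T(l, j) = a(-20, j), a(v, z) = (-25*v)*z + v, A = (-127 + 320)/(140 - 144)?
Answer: 550848747593/2 ≈ 2.7542e+11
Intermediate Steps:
A = -193/4 (A = 193/(-4) = 193*(-¼) = -193/4 ≈ -48.250)
a(v, z) = v - 25*v*z (a(v, z) = -25*v*z + v = v - 25*v*z)
T(l, j) = -20 + 500*j (T(l, j) = -20*(1 - 25*j) = -20 + 500*j)
I(f) = -193*f/4
(495566 + T(153, 101))*(I(-275) + 491129) = (495566 + (-20 + 500*101))*(-193/4*(-275) + 491129) = (495566 + (-20 + 50500))*(53075/4 + 491129) = (495566 + 50480)*(2017591/4) = 546046*(2017591/4) = 550848747593/2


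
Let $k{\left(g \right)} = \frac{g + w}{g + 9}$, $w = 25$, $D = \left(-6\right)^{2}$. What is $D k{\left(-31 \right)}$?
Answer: $\frac{108}{11} \approx 9.8182$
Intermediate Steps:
$D = 36$
$k{\left(g \right)} = \frac{25 + g}{9 + g}$ ($k{\left(g \right)} = \frac{g + 25}{g + 9} = \frac{25 + g}{9 + g}$)
$D k{\left(-31 \right)} = 36 \frac{25 - 31}{9 - 31} = 36 \frac{1}{-22} \left(-6\right) = 36 \left(\left(- \frac{1}{22}\right) \left(-6\right)\right) = 36 \cdot \frac{3}{11} = \frac{108}{11}$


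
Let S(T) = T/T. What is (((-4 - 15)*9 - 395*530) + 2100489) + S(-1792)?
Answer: 1890969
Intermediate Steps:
S(T) = 1
(((-4 - 15)*9 - 395*530) + 2100489) + S(-1792) = (((-4 - 15)*9 - 395*530) + 2100489) + 1 = ((-19*9 - 209350) + 2100489) + 1 = ((-171 - 209350) + 2100489) + 1 = (-209521 + 2100489) + 1 = 1890968 + 1 = 1890969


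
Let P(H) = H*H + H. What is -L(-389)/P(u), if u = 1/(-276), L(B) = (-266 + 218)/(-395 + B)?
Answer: 228528/13475 ≈ 16.959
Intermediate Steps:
L(B) = -48/(-395 + B)
u = -1/276 ≈ -0.0036232
P(H) = H + H² (P(H) = H² + H = H + H²)
-L(-389)/P(u) = -(-48/(-395 - 389))/((-(1 - 1/276)/276)) = -(-48/(-784))/((-1/276*275/276)) = -(-48*(-1/784))/(-275/76176) = -3*(-76176)/(49*275) = -1*(-228528/13475) = 228528/13475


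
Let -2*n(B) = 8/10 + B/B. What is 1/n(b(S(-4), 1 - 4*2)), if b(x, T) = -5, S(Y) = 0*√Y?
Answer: -10/9 ≈ -1.1111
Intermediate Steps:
S(Y) = 0
n(B) = -9/10 (n(B) = -(8/10 + B/B)/2 = -(8*(⅒) + 1)/2 = -(⅘ + 1)/2 = -½*9/5 = -9/10)
1/n(b(S(-4), 1 - 4*2)) = 1/(-9/10) = -10/9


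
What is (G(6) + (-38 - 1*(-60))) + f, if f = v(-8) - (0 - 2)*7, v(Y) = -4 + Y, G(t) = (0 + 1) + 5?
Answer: 30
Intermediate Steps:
G(t) = 6 (G(t) = 1 + 5 = 6)
f = 2 (f = (-4 - 8) - (0 - 2)*7 = -12 - (-2)*7 = -12 - 1*(-14) = -12 + 14 = 2)
(G(6) + (-38 - 1*(-60))) + f = (6 + (-38 - 1*(-60))) + 2 = (6 + (-38 + 60)) + 2 = (6 + 22) + 2 = 28 + 2 = 30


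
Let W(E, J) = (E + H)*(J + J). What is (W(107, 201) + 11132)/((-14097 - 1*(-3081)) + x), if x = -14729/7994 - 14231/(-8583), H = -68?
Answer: -367900235724/151169595685 ≈ -2.4337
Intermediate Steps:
W(E, J) = 2*J*(-68 + E) (W(E, J) = (E - 68)*(J + J) = (-68 + E)*(2*J) = 2*J*(-68 + E))
x = -12656393/68612502 (x = -14729*1/7994 - 14231*(-1/8583) = -14729/7994 + 14231/8583 = -12656393/68612502 ≈ -0.18446)
(W(107, 201) + 11132)/((-14097 - 1*(-3081)) + x) = (2*201*(-68 + 107) + 11132)/((-14097 - 1*(-3081)) - 12656393/68612502) = (2*201*39 + 11132)/((-14097 + 3081) - 12656393/68612502) = (15678 + 11132)/(-11016 - 12656393/68612502) = 26810/(-755847978425/68612502) = 26810*(-68612502/755847978425) = -367900235724/151169595685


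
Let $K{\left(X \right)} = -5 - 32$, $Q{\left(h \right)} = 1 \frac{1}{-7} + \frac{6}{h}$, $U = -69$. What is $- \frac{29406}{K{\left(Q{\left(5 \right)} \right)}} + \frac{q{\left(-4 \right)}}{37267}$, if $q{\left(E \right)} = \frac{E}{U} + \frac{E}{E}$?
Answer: $\frac{75615267439}{95142651} \approx 794.76$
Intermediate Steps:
$Q{\left(h \right)} = - \frac{1}{7} + \frac{6}{h}$ ($Q{\left(h \right)} = 1 \left(- \frac{1}{7}\right) + \frac{6}{h} = - \frac{1}{7} + \frac{6}{h}$)
$K{\left(X \right)} = -37$
$q{\left(E \right)} = 1 - \frac{E}{69}$ ($q{\left(E \right)} = \frac{E}{-69} + \frac{E}{E} = E \left(- \frac{1}{69}\right) + 1 = - \frac{E}{69} + 1 = 1 - \frac{E}{69}$)
$- \frac{29406}{K{\left(Q{\left(5 \right)} \right)}} + \frac{q{\left(-4 \right)}}{37267} = - \frac{29406}{-37} + \frac{1 - - \frac{4}{69}}{37267} = \left(-29406\right) \left(- \frac{1}{37}\right) + \left(1 + \frac{4}{69}\right) \frac{1}{37267} = \frac{29406}{37} + \frac{73}{69} \cdot \frac{1}{37267} = \frac{29406}{37} + \frac{73}{2571423} = \frac{75615267439}{95142651}$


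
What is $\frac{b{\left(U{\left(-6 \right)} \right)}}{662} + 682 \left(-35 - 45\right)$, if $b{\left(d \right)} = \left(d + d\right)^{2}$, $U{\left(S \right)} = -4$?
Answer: $- \frac{18059328}{331} \approx -54560.0$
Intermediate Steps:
$b{\left(d \right)} = 4 d^{2}$ ($b{\left(d \right)} = \left(2 d\right)^{2} = 4 d^{2}$)
$\frac{b{\left(U{\left(-6 \right)} \right)}}{662} + 682 \left(-35 - 45\right) = \frac{4 \left(-4\right)^{2}}{662} + 682 \left(-35 - 45\right) = 4 \cdot 16 \cdot \frac{1}{662} + 682 \left(-80\right) = 64 \cdot \frac{1}{662} - 54560 = \frac{32}{331} - 54560 = - \frac{18059328}{331}$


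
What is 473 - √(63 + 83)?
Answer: 473 - √146 ≈ 460.92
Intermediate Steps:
473 - √(63 + 83) = 473 - √146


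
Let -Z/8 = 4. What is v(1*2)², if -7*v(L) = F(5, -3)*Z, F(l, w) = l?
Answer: 25600/49 ≈ 522.45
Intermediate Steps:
Z = -32 (Z = -8*4 = -32)
v(L) = 160/7 (v(L) = -5*(-32)/7 = -⅐*(-160) = 160/7)
v(1*2)² = (160/7)² = 25600/49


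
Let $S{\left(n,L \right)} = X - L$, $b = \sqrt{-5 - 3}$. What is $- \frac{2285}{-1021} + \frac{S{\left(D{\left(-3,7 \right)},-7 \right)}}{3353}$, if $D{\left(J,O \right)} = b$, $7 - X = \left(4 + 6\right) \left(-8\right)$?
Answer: $\frac{7757579}{3423413} \approx 2.266$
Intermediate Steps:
$b = 2 i \sqrt{2}$ ($b = \sqrt{-8} = 2 i \sqrt{2} \approx 2.8284 i$)
$X = 87$ ($X = 7 - \left(4 + 6\right) \left(-8\right) = 7 - 10 \left(-8\right) = 7 - -80 = 7 + 80 = 87$)
$D{\left(J,O \right)} = 2 i \sqrt{2}$
$S{\left(n,L \right)} = 87 - L$
$- \frac{2285}{-1021} + \frac{S{\left(D{\left(-3,7 \right)},-7 \right)}}{3353} = - \frac{2285}{-1021} + \frac{87 - -7}{3353} = \left(-2285\right) \left(- \frac{1}{1021}\right) + \left(87 + 7\right) \frac{1}{3353} = \frac{2285}{1021} + 94 \cdot \frac{1}{3353} = \frac{2285}{1021} + \frac{94}{3353} = \frac{7757579}{3423413}$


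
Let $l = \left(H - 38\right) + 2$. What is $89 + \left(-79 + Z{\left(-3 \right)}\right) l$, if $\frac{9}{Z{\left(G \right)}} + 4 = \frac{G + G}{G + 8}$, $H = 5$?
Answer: $\frac{67383}{26} \approx 2591.7$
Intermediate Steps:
$Z{\left(G \right)} = \frac{9}{-4 + \frac{2 G}{8 + G}}$ ($Z{\left(G \right)} = \frac{9}{-4 + \frac{G + G}{G + 8}} = \frac{9}{-4 + \frac{2 G}{8 + G}}$)
$l = -31$ ($l = \left(5 - 38\right) + 2 = -33 + 2 = -31$)
$89 + \left(-79 + Z{\left(-3 \right)}\right) l = 89 + \left(-79 + \frac{9 \left(-8 - -3\right)}{2 \left(16 - 3\right)}\right) \left(-31\right) = 89 + \left(-79 + \frac{9 \left(-8 + 3\right)}{2 \cdot 13}\right) \left(-31\right) = 89 + \left(-79 + \frac{9}{2} \cdot \frac{1}{13} \left(-5\right)\right) \left(-31\right) = 89 + \left(-79 - \frac{45}{26}\right) \left(-31\right) = 89 - - \frac{65069}{26} = 89 + \frac{65069}{26} = \frac{67383}{26}$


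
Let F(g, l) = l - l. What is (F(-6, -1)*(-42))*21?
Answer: 0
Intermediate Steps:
F(g, l) = 0
(F(-6, -1)*(-42))*21 = (0*(-42))*21 = 0*21 = 0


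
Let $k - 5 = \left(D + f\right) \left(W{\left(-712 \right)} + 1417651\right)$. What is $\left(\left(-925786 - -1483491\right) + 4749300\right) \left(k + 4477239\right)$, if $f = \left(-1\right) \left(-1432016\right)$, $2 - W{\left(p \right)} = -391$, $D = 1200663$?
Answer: $19812424906991525600$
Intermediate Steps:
$W{\left(p \right)} = 393$ ($W{\left(p \right)} = 2 - -391 = 2 + 391 = 393$)
$f = 1432016$
$k = 3733254659881$ ($k = 5 + \left(1200663 + 1432016\right) \left(393 + 1417651\right) = 5 + 2632679 \cdot 1418044 = 5 + 3733254659876 = 3733254659881$)
$\left(\left(-925786 - -1483491\right) + 4749300\right) \left(k + 4477239\right) = \left(\left(-925786 - -1483491\right) + 4749300\right) \left(3733254659881 + 4477239\right) = \left(\left(-925786 + 1483491\right) + 4749300\right) 3733259137120 = \left(557705 + 4749300\right) 3733259137120 = 5307005 \cdot 3733259137120 = 19812424906991525600$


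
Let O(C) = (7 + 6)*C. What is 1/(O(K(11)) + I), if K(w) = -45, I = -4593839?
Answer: -1/4594424 ≈ -2.1766e-7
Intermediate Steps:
O(C) = 13*C
1/(O(K(11)) + I) = 1/(13*(-45) - 4593839) = 1/(-585 - 4593839) = 1/(-4594424) = -1/4594424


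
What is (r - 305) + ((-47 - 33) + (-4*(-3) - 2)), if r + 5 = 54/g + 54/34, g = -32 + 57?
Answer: -159907/425 ≈ -376.25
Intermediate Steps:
g = 25
r = -532/425 (r = -5 + (54/25 + 54/34) = -5 + (54*(1/25) + 54*(1/34)) = -5 + (54/25 + 27/17) = -5 + 1593/425 = -532/425 ≈ -1.2518)
(r - 305) + ((-47 - 33) + (-4*(-3) - 2)) = (-532/425 - 305) + ((-47 - 33) + (-4*(-3) - 2)) = -130157/425 + (-80 + (12 - 2)) = -130157/425 + (-80 + 10) = -130157/425 - 70 = -159907/425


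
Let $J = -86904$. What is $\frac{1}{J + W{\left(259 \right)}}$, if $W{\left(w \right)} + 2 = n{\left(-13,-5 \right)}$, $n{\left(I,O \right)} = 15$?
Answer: $- \frac{1}{86891} \approx -1.1509 \cdot 10^{-5}$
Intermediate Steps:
$W{\left(w \right)} = 13$ ($W{\left(w \right)} = -2 + 15 = 13$)
$\frac{1}{J + W{\left(259 \right)}} = \frac{1}{-86904 + 13} = \frac{1}{-86891} = - \frac{1}{86891}$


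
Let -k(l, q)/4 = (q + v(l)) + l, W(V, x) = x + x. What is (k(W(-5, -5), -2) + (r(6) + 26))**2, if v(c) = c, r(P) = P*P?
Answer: 22500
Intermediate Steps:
r(P) = P**2
W(V, x) = 2*x
k(l, q) = -8*l - 4*q (k(l, q) = -4*((q + l) + l) = -4*((l + q) + l) = -4*(q + 2*l) = -8*l - 4*q)
(k(W(-5, -5), -2) + (r(6) + 26))**2 = ((-16*(-5) - 4*(-2)) + (6**2 + 26))**2 = ((-8*(-10) + 8) + (36 + 26))**2 = ((80 + 8) + 62)**2 = (88 + 62)**2 = 150**2 = 22500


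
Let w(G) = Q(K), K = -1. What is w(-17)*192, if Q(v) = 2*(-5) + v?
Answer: -2112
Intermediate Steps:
Q(v) = -10 + v
w(G) = -11 (w(G) = -10 - 1 = -11)
w(-17)*192 = -11*192 = -2112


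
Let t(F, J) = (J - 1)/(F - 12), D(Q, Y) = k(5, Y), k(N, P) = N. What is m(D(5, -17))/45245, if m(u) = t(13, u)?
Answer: 4/45245 ≈ 8.8408e-5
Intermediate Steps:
D(Q, Y) = 5
t(F, J) = (-1 + J)/(-12 + F)
m(u) = -1 + u (m(u) = (-1 + u)/(-12 + 13) = (-1 + u)/1 = 1*(-1 + u) = -1 + u)
m(D(5, -17))/45245 = (-1 + 5)/45245 = 4*(1/45245) = 4/45245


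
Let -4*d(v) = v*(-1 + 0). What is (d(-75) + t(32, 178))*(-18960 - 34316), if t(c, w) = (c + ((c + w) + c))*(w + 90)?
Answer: -3911164307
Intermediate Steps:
t(c, w) = (90 + w)*(w + 3*c) (t(c, w) = (c + (w + 2*c))*(90 + w) = (w + 3*c)*(90 + w) = (90 + w)*(w + 3*c))
d(v) = v/4 (d(v) = -v*(-1 + 0)/4 = -v*(-1)/4 = -(-1)*v/4 = v/4)
(d(-75) + t(32, 178))*(-18960 - 34316) = ((¼)*(-75) + (178² + 90*178 + 270*32 + 3*32*178))*(-18960 - 34316) = (-75/4 + (31684 + 16020 + 8640 + 17088))*(-53276) = (-75/4 + 73432)*(-53276) = (293653/4)*(-53276) = -3911164307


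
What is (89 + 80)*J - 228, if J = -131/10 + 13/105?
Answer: -101681/42 ≈ -2421.0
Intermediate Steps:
J = -545/42 (J = -131*⅒ + 13*(1/105) = -131/10 + 13/105 = -545/42 ≈ -12.976)
(89 + 80)*J - 228 = (89 + 80)*(-545/42) - 228 = 169*(-545/42) - 228 = -92105/42 - 228 = -101681/42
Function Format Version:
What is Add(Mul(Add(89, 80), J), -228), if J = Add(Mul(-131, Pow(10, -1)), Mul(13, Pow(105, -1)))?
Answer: Rational(-101681, 42) ≈ -2421.0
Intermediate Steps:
J = Rational(-545, 42) (J = Add(Mul(-131, Rational(1, 10)), Mul(13, Rational(1, 105))) = Add(Rational(-131, 10), Rational(13, 105)) = Rational(-545, 42) ≈ -12.976)
Add(Mul(Add(89, 80), J), -228) = Add(Mul(Add(89, 80), Rational(-545, 42)), -228) = Add(Mul(169, Rational(-545, 42)), -228) = Add(Rational(-92105, 42), -228) = Rational(-101681, 42)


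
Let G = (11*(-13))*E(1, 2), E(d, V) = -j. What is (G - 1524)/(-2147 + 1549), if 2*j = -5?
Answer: 3763/1196 ≈ 3.1463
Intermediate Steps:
j = -5/2 (j = (½)*(-5) = -5/2 ≈ -2.5000)
E(d, V) = 5/2 (E(d, V) = -1*(-5/2) = 5/2)
G = -715/2 (G = (11*(-13))*(5/2) = -143*5/2 = -715/2 ≈ -357.50)
(G - 1524)/(-2147 + 1549) = (-715/2 - 1524)/(-2147 + 1549) = -3763/2/(-598) = -3763/2*(-1/598) = 3763/1196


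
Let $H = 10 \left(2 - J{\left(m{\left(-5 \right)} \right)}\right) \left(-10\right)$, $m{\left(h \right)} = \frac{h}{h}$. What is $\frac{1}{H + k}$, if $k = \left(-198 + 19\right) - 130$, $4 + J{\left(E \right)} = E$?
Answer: $- \frac{1}{809} \approx -0.0012361$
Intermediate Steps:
$m{\left(h \right)} = 1$
$J{\left(E \right)} = -4 + E$
$H = -500$ ($H = 10 \left(2 - \left(-4 + 1\right)\right) \left(-10\right) = 10 \left(2 - -3\right) \left(-10\right) = 10 \left(2 + 3\right) \left(-10\right) = 10 \cdot 5 \left(-10\right) = 50 \left(-10\right) = -500$)
$k = -309$ ($k = -179 - 130 = -309$)
$\frac{1}{H + k} = \frac{1}{-500 - 309} = \frac{1}{-809} = - \frac{1}{809}$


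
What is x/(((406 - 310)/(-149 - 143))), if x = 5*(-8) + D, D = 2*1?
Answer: 1387/12 ≈ 115.58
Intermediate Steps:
D = 2
x = -38 (x = 5*(-8) + 2 = -40 + 2 = -38)
x/(((406 - 310)/(-149 - 143))) = -38*(-149 - 143)/(406 - 310) = -38/(96/(-292)) = -38/(96*(-1/292)) = -38/(-24/73) = -38*(-73/24) = 1387/12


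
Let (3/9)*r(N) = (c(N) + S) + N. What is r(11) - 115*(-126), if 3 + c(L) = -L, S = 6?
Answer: 14499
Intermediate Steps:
c(L) = -3 - L
r(N) = 9 (r(N) = 3*(((-3 - N) + 6) + N) = 3*((3 - N) + N) = 3*3 = 9)
r(11) - 115*(-126) = 9 - 115*(-126) = 9 + 14490 = 14499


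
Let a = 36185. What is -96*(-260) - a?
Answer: -11225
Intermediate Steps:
-96*(-260) - a = -96*(-260) - 1*36185 = 24960 - 36185 = -11225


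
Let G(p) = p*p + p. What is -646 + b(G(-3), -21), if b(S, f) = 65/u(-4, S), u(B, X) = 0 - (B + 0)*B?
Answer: -10401/16 ≈ -650.06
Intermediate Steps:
u(B, X) = -B² (u(B, X) = 0 - B*B = 0 - B² = -B²)
G(p) = p + p² (G(p) = p² + p = p + p²)
b(S, f) = -65/16 (b(S, f) = 65/((-1*(-4)²)) = 65/((-1*16)) = 65/(-16) = 65*(-1/16) = -65/16)
-646 + b(G(-3), -21) = -646 - 65/16 = -10401/16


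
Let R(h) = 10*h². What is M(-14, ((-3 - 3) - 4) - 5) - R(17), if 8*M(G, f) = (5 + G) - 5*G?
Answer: -23059/8 ≈ -2882.4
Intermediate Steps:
M(G, f) = 5/8 - G/2 (M(G, f) = ((5 + G) - 5*G)/8 = (5 - 4*G)/8 = 5/8 - G/2)
M(-14, ((-3 - 3) - 4) - 5) - R(17) = (5/8 - ½*(-14)) - 10*17² = (5/8 + 7) - 10*289 = 61/8 - 1*2890 = 61/8 - 2890 = -23059/8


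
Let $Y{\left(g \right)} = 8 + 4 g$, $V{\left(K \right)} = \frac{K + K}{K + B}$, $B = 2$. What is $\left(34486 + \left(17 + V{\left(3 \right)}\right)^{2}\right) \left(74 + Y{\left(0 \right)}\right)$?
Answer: $\frac{71375342}{25} \approx 2.855 \cdot 10^{6}$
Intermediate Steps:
$V{\left(K \right)} = \frac{2 K}{2 + K}$ ($V{\left(K \right)} = \frac{K + K}{K + 2} = \frac{2 K}{2 + K}$)
$\left(34486 + \left(17 + V{\left(3 \right)}\right)^{2}\right) \left(74 + Y{\left(0 \right)}\right) = \left(34486 + \left(17 + 2 \cdot 3 \frac{1}{2 + 3}\right)^{2}\right) \left(74 + \left(8 + 4 \cdot 0\right)\right) = \left(34486 + \left(17 + 2 \cdot 3 \cdot \frac{1}{5}\right)^{2}\right) \left(74 + \left(8 + 0\right)\right) = \left(34486 + \left(17 + 2 \cdot 3 \cdot \frac{1}{5}\right)^{2}\right) \left(74 + 8\right) = \left(34486 + \left(17 + \frac{6}{5}\right)^{2}\right) 82 = \left(34486 + \left(\frac{91}{5}\right)^{2}\right) 82 = \left(34486 + \frac{8281}{25}\right) 82 = \frac{870431}{25} \cdot 82 = \frac{71375342}{25}$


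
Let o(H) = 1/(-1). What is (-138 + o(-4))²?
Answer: 19321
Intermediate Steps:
o(H) = -1
(-138 + o(-4))² = (-138 - 1)² = (-139)² = 19321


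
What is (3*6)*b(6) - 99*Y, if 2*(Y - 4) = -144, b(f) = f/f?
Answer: 6750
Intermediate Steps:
b(f) = 1
Y = -68 (Y = 4 + (½)*(-144) = 4 - 72 = -68)
(3*6)*b(6) - 99*Y = (3*6)*1 - 99*(-68) = 18*1 + 6732 = 18 + 6732 = 6750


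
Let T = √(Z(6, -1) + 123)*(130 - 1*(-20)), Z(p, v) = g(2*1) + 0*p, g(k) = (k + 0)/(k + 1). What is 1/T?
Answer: √1113/55650 ≈ 0.00059949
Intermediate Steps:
g(k) = k/(1 + k)
Z(p, v) = ⅔ (Z(p, v) = (2*1)/(1 + 2*1) + 0*p = 2/(1 + 2) + 0 = 2/3 + 0 = 2*(⅓) + 0 = ⅔ + 0 = ⅔)
T = 50*√1113 (T = √(⅔ + 123)*(130 - 1*(-20)) = √(371/3)*(130 + 20) = (√1113/3)*150 = 50*√1113 ≈ 1668.1)
1/T = 1/(50*√1113) = √1113/55650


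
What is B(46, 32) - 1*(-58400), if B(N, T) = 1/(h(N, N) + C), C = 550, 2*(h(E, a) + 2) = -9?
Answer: 63480802/1087 ≈ 58400.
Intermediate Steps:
h(E, a) = -13/2 (h(E, a) = -2 + (½)*(-9) = -2 - 9/2 = -13/2)
B(N, T) = 2/1087 (B(N, T) = 1/(-13/2 + 550) = 1/(1087/2) = 2/1087)
B(46, 32) - 1*(-58400) = 2/1087 - 1*(-58400) = 2/1087 + 58400 = 63480802/1087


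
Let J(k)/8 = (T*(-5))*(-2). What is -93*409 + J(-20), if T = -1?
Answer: -38117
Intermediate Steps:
J(k) = -80 (J(k) = 8*(-1*(-5)*(-2)) = 8*(5*(-2)) = 8*(-10) = -80)
-93*409 + J(-20) = -93*409 - 80 = -38037 - 80 = -38117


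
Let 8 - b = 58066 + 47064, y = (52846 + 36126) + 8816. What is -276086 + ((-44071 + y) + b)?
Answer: -327491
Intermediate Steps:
y = 97788 (y = 88972 + 8816 = 97788)
b = -105122 (b = 8 - (58066 + 47064) = 8 - 1*105130 = 8 - 105130 = -105122)
-276086 + ((-44071 + y) + b) = -276086 + ((-44071 + 97788) - 105122) = -276086 + (53717 - 105122) = -276086 - 51405 = -327491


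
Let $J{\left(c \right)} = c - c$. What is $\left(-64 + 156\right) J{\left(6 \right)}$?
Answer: $0$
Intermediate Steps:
$J{\left(c \right)} = 0$
$\left(-64 + 156\right) J{\left(6 \right)} = \left(-64 + 156\right) 0 = 92 \cdot 0 = 0$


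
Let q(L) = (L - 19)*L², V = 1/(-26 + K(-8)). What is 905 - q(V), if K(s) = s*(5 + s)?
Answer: 7279/8 ≈ 909.88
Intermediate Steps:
V = -½ (V = 1/(-26 - 8*(5 - 8)) = 1/(-26 - 8*(-3)) = 1/(-26 + 24) = 1/(-2) = -½ ≈ -0.50000)
q(L) = L²*(-19 + L) (q(L) = (-19 + L)*L² = L²*(-19 + L))
905 - q(V) = 905 - (-½)²*(-19 - ½) = 905 - (-39)/(4*2) = 905 - 1*(-39/8) = 905 + 39/8 = 7279/8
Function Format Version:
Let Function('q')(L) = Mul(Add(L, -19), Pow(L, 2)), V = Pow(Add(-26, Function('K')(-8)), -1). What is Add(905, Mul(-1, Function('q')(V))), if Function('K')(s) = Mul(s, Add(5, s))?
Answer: Rational(7279, 8) ≈ 909.88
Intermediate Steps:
V = Rational(-1, 2) (V = Pow(Add(-26, Mul(-8, Add(5, -8))), -1) = Pow(Add(-26, Mul(-8, -3)), -1) = Pow(Add(-26, 24), -1) = Pow(-2, -1) = Rational(-1, 2) ≈ -0.50000)
Function('q')(L) = Mul(Pow(L, 2), Add(-19, L)) (Function('q')(L) = Mul(Add(-19, L), Pow(L, 2)) = Mul(Pow(L, 2), Add(-19, L)))
Add(905, Mul(-1, Function('q')(V))) = Add(905, Mul(-1, Mul(Pow(Rational(-1, 2), 2), Add(-19, Rational(-1, 2))))) = Add(905, Mul(-1, Mul(Rational(1, 4), Rational(-39, 2)))) = Add(905, Mul(-1, Rational(-39, 8))) = Add(905, Rational(39, 8)) = Rational(7279, 8)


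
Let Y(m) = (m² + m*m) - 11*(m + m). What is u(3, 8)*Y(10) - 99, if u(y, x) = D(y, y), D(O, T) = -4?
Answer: -19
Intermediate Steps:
u(y, x) = -4
Y(m) = -22*m + 2*m² (Y(m) = (m² + m²) - 22*m = 2*m² - 22*m = -22*m + 2*m²)
u(3, 8)*Y(10) - 99 = -8*10*(-11 + 10) - 99 = -8*10*(-1) - 99 = -4*(-20) - 99 = 80 - 99 = -19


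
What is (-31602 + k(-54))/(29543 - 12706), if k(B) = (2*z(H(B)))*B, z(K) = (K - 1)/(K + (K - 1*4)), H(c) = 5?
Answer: -31674/16837 ≈ -1.8812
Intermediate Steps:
z(K) = (-1 + K)/(-4 + 2*K) (z(K) = (-1 + K)/(K + (K - 4)) = (-1 + K)/(K + (-4 + K)) = (-1 + K)/(-4 + 2*K))
k(B) = 4*B/3 (k(B) = (2*((-1 + 5)/(2*(-2 + 5))))*B = (2*((½)*4/3))*B = (2*((½)*(⅓)*4))*B = (2*(⅔))*B = 4*B/3)
(-31602 + k(-54))/(29543 - 12706) = (-31602 + (4/3)*(-54))/(29543 - 12706) = (-31602 - 72)/16837 = -31674*1/16837 = -31674/16837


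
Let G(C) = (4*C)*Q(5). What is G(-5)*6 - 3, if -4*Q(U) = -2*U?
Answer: -303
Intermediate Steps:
Q(U) = U/2 (Q(U) = -(-1)*U/2 = U/2)
G(C) = 10*C (G(C) = (4*C)*((½)*5) = (4*C)*(5/2) = 10*C)
G(-5)*6 - 3 = (10*(-5))*6 - 3 = -50*6 - 3 = -300 - 3 = -303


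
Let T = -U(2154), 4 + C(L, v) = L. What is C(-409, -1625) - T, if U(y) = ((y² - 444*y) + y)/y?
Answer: 1298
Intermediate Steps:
C(L, v) = -4 + L
U(y) = (y² - 443*y)/y
T = -1711 (T = -(-443 + 2154) = -1*1711 = -1711)
C(-409, -1625) - T = (-4 - 409) - 1*(-1711) = -413 + 1711 = 1298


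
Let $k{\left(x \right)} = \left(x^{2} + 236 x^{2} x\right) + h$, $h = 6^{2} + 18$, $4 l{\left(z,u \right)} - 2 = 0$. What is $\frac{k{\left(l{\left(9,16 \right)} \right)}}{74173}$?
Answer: $\frac{335}{296692} \approx 0.0011291$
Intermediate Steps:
$l{\left(z,u \right)} = \frac{1}{2}$ ($l{\left(z,u \right)} = \frac{1}{2} + \frac{1}{4} \cdot 0 = \frac{1}{2} + 0 = \frac{1}{2}$)
$h = 54$ ($h = 36 + 18 = 54$)
$k{\left(x \right)} = 54 + x^{2} + 236 x^{3}$ ($k{\left(x \right)} = \left(x^{2} + 236 x^{2} x\right) + 54 = \left(x^{2} + 236 x^{3}\right) + 54 = 54 + x^{2} + 236 x^{3}$)
$\frac{k{\left(l{\left(9,16 \right)} \right)}}{74173} = \frac{54 + \left(\frac{1}{2}\right)^{2} + \frac{236}{8}}{74173} = \left(54 + \frac{1}{4} + 236 \cdot \frac{1}{8}\right) \frac{1}{74173} = \left(54 + \frac{1}{4} + \frac{59}{2}\right) \frac{1}{74173} = \frac{335}{4} \cdot \frac{1}{74173} = \frac{335}{296692}$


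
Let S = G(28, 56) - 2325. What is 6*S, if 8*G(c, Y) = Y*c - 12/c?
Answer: -357681/28 ≈ -12774.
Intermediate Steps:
G(c, Y) = -3/(2*c) + Y*c/8 (G(c, Y) = (Y*c - 12/c)/8 = (-12/c + Y*c)/8 = -3/(2*c) + Y*c/8)
S = -119227/56 (S = (1/8)*(-12 + 56*28**2)/28 - 2325 = (1/8)*(1/28)*(-12 + 56*784) - 2325 = (1/8)*(1/28)*(-12 + 43904) - 2325 = (1/8)*(1/28)*43892 - 2325 = 10973/56 - 2325 = -119227/56 ≈ -2129.1)
6*S = 6*(-119227/56) = -357681/28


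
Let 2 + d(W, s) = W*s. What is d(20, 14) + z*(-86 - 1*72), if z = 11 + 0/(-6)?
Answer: -1460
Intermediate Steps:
z = 11 (z = 11 - ⅙*0 = 11 + 0 = 11)
d(W, s) = -2 + W*s
d(20, 14) + z*(-86 - 1*72) = (-2 + 20*14) + 11*(-86 - 1*72) = (-2 + 280) + 11*(-86 - 72) = 278 + 11*(-158) = 278 - 1738 = -1460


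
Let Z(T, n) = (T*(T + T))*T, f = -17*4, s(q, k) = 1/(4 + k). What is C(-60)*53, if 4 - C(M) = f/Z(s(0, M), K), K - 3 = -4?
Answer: -316459820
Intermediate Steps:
K = -1 (K = 3 - 4 = -1)
f = -68
Z(T, n) = 2*T³ (Z(T, n) = (T*(2*T))*T = (2*T²)*T = 2*T³)
C(M) = 4 + 34*(4 + M)³ (C(M) = 4 - (-68)/(2*(1/(4 + M))³) = 4 - (-68)/(2/(4 + M)³) = 4 - (-68)*(4 + M)³/2 = 4 - (-34)*(4 + M)³ = 4 + 34*(4 + M)³)
C(-60)*53 = (4 + 34*(4 - 60)³)*53 = (4 + 34*(-56)³)*53 = (4 + 34*(-175616))*53 = (4 - 5970944)*53 = -5970940*53 = -316459820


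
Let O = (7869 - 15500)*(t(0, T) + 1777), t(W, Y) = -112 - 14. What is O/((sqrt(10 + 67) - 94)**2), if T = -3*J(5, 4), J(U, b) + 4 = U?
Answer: -112292935053/76720081 - 2368570828*sqrt(77)/76720081 ≈ -1734.6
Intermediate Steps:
J(U, b) = -4 + U
T = -3 (T = -3*(-4 + 5) = -3*1 = -3)
t(W, Y) = -126
O = -12598781 (O = (7869 - 15500)*(-126 + 1777) = -7631*1651 = -12598781)
O/((sqrt(10 + 67) - 94)**2) = -12598781/(sqrt(10 + 67) - 94)**2 = -12598781/(sqrt(77) - 94)**2 = -12598781/(-94 + sqrt(77))**2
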